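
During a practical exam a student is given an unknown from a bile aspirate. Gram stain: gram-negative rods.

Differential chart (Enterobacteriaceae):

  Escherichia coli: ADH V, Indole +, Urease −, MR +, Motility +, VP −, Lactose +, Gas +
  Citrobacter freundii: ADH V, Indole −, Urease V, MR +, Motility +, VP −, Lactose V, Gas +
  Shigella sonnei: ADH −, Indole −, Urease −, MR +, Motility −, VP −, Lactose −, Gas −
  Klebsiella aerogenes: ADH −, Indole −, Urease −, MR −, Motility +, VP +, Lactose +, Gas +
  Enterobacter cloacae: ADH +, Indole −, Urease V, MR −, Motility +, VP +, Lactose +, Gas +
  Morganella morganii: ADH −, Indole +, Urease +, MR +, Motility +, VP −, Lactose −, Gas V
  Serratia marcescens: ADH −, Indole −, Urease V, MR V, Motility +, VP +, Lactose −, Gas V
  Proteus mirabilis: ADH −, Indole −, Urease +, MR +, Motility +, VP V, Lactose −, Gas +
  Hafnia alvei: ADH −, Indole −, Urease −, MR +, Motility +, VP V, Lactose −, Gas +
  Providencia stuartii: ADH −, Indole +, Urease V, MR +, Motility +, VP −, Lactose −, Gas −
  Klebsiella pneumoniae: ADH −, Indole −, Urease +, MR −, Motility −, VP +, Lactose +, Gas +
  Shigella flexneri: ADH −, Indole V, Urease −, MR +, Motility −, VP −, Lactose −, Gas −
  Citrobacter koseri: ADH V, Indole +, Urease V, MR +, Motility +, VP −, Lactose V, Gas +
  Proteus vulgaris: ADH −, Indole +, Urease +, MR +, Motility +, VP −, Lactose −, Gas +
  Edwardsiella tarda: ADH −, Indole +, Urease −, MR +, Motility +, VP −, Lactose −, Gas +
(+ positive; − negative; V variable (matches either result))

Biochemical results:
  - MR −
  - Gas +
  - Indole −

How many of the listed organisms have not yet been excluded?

4

MR −: excludes 11 organisms — 4 left.
Indole −: all 4 remaining candidates are consistent.
Gas +: all 4 remaining candidates are consistent.
Still consistent: Enterobacter cloacae, Klebsiella aerogenes, Klebsiella pneumoniae, Serratia marcescens.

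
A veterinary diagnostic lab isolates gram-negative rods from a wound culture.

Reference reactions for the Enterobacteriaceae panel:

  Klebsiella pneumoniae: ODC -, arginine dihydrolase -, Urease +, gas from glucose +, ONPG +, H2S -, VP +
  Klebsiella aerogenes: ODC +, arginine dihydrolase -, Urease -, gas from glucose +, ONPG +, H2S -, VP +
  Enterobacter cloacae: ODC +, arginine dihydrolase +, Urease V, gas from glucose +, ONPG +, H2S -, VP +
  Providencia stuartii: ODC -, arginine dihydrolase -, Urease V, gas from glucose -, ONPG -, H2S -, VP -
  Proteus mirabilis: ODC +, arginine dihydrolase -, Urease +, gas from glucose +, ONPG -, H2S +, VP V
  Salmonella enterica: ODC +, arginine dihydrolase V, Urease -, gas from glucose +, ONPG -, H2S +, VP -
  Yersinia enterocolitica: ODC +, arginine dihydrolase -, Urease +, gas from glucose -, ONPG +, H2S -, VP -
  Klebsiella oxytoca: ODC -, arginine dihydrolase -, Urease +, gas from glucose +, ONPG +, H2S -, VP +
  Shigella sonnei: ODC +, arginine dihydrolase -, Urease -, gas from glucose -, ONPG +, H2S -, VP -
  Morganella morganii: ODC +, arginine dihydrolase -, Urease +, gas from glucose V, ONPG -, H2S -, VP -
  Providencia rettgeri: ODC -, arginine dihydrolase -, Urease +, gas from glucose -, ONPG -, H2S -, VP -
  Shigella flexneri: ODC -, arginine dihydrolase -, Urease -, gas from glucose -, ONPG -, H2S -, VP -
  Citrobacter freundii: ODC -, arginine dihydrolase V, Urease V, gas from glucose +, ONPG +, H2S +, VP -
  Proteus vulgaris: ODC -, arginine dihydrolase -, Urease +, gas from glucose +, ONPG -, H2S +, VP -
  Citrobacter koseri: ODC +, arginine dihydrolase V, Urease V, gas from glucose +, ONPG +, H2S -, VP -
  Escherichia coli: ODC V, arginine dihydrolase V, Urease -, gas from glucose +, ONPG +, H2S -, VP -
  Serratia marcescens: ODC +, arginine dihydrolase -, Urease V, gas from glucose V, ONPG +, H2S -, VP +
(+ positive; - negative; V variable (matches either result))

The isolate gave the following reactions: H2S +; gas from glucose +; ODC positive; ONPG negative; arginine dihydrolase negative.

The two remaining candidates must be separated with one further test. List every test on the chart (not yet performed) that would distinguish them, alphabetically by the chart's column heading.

Urease

gas from glucose +: excludes 5 organisms — 12 left.
ONPG -: excludes 8 organisms — 4 left.
H2S +: excludes Morganella morganii — 3 left.
arginine dihydrolase -: all 3 remaining candidates are consistent.
ODC +: excludes Proteus vulgaris — 2 left.
Two candidates remain: Proteus mirabilis and Salmonella enterica.
  Urease: Proteus mirabilis +, Salmonella enterica - — discriminates.
  VP: V vs - — variable for at least one, does not separate.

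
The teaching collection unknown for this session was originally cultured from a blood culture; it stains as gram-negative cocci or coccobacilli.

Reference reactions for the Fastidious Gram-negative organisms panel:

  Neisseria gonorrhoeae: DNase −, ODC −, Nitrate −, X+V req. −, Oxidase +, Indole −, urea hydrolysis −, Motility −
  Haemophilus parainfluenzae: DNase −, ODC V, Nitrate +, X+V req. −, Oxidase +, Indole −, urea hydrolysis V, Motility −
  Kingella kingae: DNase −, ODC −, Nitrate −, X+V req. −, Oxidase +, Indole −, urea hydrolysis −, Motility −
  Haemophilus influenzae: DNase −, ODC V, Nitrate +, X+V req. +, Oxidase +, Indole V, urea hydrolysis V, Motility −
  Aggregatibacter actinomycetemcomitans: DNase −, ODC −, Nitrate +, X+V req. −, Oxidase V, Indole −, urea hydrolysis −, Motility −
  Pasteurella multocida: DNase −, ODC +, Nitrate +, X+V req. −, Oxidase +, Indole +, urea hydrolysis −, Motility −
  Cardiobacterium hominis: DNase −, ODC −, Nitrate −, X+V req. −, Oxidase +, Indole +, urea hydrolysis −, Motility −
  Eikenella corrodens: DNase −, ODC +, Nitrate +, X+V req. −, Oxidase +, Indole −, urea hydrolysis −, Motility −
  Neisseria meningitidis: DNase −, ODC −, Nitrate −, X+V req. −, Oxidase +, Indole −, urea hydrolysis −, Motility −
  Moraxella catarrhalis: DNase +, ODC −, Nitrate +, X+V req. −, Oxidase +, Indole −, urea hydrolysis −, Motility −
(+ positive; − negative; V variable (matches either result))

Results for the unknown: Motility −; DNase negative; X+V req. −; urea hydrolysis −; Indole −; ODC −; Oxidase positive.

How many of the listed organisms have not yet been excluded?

Indole −: excludes Pasteurella multocida, Cardiobacterium hominis — 8 left.
Oxidase +: all 8 remaining candidates are consistent.
ODC −: excludes Eikenella corrodens — 7 left.
Motility −: all 7 remaining candidates are consistent.
urea hydrolysis −: all 7 remaining candidates are consistent.
DNase −: excludes Moraxella catarrhalis — 6 left.
X+V req. −: excludes Haemophilus influenzae — 5 left.
Still consistent: Aggregatibacter actinomycetemcomitans, Haemophilus parainfluenzae, Kingella kingae, Neisseria gonorrhoeae, Neisseria meningitidis.

5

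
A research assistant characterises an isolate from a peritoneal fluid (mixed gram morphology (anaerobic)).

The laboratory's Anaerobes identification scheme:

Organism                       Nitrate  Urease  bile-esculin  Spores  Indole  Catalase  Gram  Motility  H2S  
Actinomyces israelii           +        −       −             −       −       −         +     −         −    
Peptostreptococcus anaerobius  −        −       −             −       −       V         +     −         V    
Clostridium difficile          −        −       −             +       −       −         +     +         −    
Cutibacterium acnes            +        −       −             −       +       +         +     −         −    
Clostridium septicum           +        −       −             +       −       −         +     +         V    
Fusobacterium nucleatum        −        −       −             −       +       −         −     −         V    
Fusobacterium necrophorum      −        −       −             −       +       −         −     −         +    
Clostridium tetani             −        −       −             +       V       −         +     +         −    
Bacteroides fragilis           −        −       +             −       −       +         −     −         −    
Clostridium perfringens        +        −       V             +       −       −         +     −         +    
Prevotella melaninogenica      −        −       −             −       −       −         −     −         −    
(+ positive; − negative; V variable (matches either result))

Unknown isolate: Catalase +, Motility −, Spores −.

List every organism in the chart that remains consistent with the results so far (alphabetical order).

Catalase +: excludes 8 organisms — 3 left.
Spores −: all 3 remaining candidates are consistent.
Motility −: all 3 remaining candidates are consistent.

Bacteroides fragilis, Cutibacterium acnes, Peptostreptococcus anaerobius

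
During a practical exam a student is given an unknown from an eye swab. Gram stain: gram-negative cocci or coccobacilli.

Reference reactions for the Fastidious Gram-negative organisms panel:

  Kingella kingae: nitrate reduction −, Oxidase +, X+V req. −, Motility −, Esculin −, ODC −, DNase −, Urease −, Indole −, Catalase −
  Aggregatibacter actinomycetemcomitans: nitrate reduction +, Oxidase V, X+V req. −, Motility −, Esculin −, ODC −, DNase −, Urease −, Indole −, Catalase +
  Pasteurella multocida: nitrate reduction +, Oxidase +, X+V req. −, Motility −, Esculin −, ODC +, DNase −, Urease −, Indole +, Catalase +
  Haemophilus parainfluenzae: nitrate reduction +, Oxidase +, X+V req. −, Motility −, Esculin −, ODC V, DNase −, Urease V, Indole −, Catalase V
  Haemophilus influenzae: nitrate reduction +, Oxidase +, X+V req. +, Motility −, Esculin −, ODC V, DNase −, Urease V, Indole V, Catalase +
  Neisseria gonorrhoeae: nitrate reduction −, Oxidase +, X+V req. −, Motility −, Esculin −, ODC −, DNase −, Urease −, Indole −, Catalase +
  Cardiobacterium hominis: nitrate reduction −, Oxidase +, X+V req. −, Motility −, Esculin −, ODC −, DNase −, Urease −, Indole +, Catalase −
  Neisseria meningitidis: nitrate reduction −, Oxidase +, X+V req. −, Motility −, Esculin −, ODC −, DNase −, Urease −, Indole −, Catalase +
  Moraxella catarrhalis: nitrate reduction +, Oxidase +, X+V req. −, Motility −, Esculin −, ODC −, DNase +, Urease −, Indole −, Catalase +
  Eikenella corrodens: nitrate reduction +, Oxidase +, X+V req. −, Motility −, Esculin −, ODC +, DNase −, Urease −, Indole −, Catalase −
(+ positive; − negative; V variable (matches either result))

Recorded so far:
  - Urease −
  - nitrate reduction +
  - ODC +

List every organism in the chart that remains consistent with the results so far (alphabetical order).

Eikenella corrodens, Haemophilus influenzae, Haemophilus parainfluenzae, Pasteurella multocida

Urease −: all 10 remaining candidates are consistent.
ODC +: excludes 6 organisms — 4 left.
nitrate reduction +: all 4 remaining candidates are consistent.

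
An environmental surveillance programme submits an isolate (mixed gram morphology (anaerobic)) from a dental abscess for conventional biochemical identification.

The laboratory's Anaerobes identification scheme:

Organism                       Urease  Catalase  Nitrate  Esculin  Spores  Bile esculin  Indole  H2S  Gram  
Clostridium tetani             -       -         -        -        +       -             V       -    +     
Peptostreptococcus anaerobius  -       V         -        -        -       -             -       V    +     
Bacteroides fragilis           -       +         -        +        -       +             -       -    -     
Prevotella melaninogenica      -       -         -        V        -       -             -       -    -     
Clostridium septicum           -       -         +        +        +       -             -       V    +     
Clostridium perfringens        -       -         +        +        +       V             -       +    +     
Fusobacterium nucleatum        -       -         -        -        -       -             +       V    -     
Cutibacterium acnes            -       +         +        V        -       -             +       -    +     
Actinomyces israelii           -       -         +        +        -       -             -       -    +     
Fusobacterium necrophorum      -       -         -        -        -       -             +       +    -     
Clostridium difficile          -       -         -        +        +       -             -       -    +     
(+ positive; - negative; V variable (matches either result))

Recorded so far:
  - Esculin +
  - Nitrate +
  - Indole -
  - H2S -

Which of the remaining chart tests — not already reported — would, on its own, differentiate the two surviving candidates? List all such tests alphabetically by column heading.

Spores

Indole -: excludes Fusobacterium nucleatum, Cutibacterium acnes, Fusobacterium necrophorum — 8 left.
Nitrate +: excludes 5 organisms — 3 left.
Esculin +: all 3 remaining candidates are consistent.
H2S -: excludes Clostridium perfringens — 2 left.
Two candidates remain: Actinomyces israelii and Clostridium septicum.
  Urease: - vs - — same for both, does not separate.
  Catalase: - vs - — same for both, does not separate.
  Spores: Actinomyces israelii -, Clostridium septicum + — discriminates.
  Bile esculin: - vs - — same for both, does not separate.
  Gram: + vs + — same for both, does not separate.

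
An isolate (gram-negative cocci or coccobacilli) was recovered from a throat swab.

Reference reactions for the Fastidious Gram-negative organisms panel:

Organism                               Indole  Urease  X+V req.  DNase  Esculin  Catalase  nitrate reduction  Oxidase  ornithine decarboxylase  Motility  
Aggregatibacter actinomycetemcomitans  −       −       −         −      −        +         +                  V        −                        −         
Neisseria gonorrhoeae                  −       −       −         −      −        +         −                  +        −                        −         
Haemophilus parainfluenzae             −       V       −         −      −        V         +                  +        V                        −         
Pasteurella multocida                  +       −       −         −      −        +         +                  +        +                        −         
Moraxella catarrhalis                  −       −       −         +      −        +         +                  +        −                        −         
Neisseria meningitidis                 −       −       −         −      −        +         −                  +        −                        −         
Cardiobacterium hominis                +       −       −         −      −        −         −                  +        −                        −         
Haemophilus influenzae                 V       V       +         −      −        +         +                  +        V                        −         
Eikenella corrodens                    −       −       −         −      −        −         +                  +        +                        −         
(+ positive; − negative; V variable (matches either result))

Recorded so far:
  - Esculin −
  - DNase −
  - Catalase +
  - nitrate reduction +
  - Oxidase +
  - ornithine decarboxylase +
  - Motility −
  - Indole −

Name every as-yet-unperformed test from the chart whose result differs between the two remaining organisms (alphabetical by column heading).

X+V req.

nitrate reduction +: excludes Neisseria gonorrhoeae, Neisseria meningitidis, Cardiobacterium hominis — 6 left.
Oxidase +: all 6 remaining candidates are consistent.
Esculin −: all 6 remaining candidates are consistent.
DNase −: excludes Moraxella catarrhalis — 5 left.
Indole −: excludes Pasteurella multocida — 4 left.
ornithine decarboxylase +: excludes Aggregatibacter actinomycetemcomitans — 3 left.
Motility −: all 3 remaining candidates are consistent.
Catalase +: excludes Eikenella corrodens — 2 left.
Two candidates remain: Haemophilus influenzae and Haemophilus parainfluenzae.
  Urease: V vs V — variable for at least one, does not separate.
  X+V req.: Haemophilus influenzae +, Haemophilus parainfluenzae − — discriminates.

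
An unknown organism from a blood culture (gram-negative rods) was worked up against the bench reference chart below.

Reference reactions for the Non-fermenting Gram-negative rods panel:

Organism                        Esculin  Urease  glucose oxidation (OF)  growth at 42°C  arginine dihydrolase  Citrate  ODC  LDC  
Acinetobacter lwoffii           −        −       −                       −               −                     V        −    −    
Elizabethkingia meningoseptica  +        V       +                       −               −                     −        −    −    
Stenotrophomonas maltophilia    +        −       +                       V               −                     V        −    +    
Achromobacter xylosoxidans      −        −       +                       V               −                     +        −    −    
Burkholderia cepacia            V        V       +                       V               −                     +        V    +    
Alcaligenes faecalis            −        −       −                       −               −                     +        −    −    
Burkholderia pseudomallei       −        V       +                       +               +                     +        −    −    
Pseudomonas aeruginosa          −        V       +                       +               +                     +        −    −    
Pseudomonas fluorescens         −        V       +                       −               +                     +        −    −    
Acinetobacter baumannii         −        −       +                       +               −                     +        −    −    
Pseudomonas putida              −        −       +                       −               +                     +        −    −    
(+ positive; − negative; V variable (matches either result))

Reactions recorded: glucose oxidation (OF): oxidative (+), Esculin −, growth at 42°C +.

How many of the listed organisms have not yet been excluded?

glucose oxidation (OF) +: excludes Acinetobacter lwoffii, Alcaligenes faecalis — 9 left.
Esculin −: excludes Elizabethkingia meningoseptica, Stenotrophomonas maltophilia — 7 left.
growth at 42°C +: excludes Pseudomonas fluorescens, Pseudomonas putida — 5 left.
Still consistent: Achromobacter xylosoxidans, Acinetobacter baumannii, Burkholderia cepacia, Burkholderia pseudomallei, Pseudomonas aeruginosa.

5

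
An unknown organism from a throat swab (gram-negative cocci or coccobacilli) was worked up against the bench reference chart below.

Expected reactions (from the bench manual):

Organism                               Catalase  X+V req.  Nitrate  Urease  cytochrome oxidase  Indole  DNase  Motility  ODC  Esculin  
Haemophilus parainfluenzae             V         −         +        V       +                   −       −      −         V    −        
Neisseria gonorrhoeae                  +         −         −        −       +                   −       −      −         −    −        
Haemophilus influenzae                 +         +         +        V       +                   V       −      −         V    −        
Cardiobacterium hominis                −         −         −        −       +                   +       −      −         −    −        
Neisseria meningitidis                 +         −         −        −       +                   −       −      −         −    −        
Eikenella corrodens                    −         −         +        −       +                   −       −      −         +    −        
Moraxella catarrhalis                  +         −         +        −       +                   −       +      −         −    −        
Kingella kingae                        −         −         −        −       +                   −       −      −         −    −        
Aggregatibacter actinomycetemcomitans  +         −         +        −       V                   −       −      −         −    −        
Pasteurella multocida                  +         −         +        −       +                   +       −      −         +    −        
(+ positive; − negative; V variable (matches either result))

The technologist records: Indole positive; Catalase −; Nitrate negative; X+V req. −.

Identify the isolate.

Cardiobacterium hominis

Indole +: excludes 7 organisms — 3 left.
X+V req. −: excludes Haemophilus influenzae — 2 left.
Catalase −: excludes Pasteurella multocida — 1 left.
Nitrate −: the one remaining candidate is consistent.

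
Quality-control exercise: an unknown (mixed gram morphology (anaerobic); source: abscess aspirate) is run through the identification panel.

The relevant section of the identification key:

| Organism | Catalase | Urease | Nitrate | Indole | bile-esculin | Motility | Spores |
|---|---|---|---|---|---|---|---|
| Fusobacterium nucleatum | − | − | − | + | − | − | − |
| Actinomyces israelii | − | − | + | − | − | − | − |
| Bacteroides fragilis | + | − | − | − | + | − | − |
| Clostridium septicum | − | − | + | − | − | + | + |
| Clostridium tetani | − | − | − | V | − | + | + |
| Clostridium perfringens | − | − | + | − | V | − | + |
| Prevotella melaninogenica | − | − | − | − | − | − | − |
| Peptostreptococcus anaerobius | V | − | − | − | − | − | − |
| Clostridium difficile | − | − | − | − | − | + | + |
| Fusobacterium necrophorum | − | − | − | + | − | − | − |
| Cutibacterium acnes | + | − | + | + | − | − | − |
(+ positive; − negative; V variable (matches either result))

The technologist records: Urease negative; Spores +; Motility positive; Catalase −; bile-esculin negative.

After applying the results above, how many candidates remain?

bile-esculin −: excludes Bacteroides fragilis — 10 left.
Catalase −: excludes Cutibacterium acnes — 9 left.
Urease −: all 9 remaining candidates are consistent.
Spores +: excludes 5 organisms — 4 left.
Motility +: excludes Clostridium perfringens — 3 left.
Still consistent: Clostridium difficile, Clostridium septicum, Clostridium tetani.

3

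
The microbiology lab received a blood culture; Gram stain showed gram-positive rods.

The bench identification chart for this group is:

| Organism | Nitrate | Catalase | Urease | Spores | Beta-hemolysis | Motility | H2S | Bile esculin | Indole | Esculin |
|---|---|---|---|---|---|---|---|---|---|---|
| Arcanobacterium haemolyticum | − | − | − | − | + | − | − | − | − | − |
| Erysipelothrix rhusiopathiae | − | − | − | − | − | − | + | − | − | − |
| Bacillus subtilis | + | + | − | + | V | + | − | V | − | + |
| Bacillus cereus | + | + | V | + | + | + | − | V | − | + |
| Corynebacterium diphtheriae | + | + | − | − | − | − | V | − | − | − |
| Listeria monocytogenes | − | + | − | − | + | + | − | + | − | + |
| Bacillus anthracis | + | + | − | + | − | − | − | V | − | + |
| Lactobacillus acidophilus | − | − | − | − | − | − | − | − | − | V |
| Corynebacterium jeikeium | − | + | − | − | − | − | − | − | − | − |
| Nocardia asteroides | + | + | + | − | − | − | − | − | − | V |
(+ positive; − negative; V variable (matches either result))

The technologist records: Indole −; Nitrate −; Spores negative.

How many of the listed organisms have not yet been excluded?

5

Indole −: all 10 remaining candidates are consistent.
Nitrate −: excludes 5 organisms — 5 left.
Spores −: all 5 remaining candidates are consistent.
Still consistent: Arcanobacterium haemolyticum, Corynebacterium jeikeium, Erysipelothrix rhusiopathiae, Lactobacillus acidophilus, Listeria monocytogenes.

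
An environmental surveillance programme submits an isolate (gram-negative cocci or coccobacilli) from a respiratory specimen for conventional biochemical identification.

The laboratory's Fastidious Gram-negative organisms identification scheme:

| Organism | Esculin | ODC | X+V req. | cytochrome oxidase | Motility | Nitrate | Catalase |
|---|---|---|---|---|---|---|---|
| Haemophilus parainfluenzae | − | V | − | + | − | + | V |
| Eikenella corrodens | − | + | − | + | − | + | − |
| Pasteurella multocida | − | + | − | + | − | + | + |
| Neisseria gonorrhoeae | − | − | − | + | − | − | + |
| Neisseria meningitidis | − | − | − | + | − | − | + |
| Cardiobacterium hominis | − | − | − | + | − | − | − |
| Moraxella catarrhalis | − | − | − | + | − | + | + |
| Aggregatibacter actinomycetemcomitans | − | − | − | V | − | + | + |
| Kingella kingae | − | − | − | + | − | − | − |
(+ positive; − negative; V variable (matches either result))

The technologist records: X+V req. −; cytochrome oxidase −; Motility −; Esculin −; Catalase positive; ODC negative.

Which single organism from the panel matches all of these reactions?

Aggregatibacter actinomycetemcomitans

cytochrome oxidase −: excludes 8 organisms — 1 left.
X+V req. −: the one remaining candidate is consistent.
Motility −: the one remaining candidate is consistent.
ODC −: the one remaining candidate is consistent.
Esculin −: the one remaining candidate is consistent.
Catalase +: the one remaining candidate is consistent.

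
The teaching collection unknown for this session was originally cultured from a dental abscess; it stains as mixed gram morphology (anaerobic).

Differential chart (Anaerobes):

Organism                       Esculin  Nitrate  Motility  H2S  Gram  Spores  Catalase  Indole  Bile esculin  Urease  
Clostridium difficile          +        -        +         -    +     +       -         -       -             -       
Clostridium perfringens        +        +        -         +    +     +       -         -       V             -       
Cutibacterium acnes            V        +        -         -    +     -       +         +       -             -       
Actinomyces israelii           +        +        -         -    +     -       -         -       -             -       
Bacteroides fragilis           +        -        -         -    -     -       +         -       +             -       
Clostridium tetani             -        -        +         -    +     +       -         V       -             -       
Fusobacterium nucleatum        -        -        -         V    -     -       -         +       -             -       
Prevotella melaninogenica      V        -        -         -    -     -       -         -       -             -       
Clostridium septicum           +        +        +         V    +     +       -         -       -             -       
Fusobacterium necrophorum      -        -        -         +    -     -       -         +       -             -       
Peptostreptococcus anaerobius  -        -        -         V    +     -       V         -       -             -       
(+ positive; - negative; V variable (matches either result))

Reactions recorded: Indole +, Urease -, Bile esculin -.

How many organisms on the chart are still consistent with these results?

Urease -: all 11 remaining candidates are consistent.
Indole +: excludes 7 organisms — 4 left.
Bile esculin -: all 4 remaining candidates are consistent.
Still consistent: Clostridium tetani, Cutibacterium acnes, Fusobacterium necrophorum, Fusobacterium nucleatum.

4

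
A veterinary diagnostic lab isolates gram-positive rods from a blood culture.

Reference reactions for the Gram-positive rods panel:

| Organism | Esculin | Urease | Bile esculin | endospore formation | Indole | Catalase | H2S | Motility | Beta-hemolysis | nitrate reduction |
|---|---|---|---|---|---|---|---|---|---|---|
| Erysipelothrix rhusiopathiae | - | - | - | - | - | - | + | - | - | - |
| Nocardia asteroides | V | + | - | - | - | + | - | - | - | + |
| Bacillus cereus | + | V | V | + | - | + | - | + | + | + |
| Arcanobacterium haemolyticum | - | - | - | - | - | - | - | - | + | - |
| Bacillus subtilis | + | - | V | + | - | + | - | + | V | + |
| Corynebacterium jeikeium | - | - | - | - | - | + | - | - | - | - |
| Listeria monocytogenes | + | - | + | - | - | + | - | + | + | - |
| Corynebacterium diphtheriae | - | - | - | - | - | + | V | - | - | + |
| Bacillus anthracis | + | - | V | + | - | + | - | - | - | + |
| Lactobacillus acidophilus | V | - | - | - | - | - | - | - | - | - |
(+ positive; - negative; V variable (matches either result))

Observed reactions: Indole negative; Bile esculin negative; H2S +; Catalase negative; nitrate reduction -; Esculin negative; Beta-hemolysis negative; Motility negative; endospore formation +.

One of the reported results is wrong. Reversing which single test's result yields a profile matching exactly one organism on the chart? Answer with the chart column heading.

endospore formation

As reported, no row in the chart matches all 9 reactions.
Reversing Catalase → still no organism matches.
Reversing Esculin → still no organism matches.
Reversing Indole → still no organism matches.
Reversing endospore formation (to -) → unique match: Erysipelothrix rhusiopathiae.
Reversing Bile esculin → still no organism matches.
Reversing H2S → still no organism matches.
Reversing Motility → still no organism matches.
Reversing nitrate reduction → still no organism matches.
Reversing Beta-hemolysis → still no organism matches.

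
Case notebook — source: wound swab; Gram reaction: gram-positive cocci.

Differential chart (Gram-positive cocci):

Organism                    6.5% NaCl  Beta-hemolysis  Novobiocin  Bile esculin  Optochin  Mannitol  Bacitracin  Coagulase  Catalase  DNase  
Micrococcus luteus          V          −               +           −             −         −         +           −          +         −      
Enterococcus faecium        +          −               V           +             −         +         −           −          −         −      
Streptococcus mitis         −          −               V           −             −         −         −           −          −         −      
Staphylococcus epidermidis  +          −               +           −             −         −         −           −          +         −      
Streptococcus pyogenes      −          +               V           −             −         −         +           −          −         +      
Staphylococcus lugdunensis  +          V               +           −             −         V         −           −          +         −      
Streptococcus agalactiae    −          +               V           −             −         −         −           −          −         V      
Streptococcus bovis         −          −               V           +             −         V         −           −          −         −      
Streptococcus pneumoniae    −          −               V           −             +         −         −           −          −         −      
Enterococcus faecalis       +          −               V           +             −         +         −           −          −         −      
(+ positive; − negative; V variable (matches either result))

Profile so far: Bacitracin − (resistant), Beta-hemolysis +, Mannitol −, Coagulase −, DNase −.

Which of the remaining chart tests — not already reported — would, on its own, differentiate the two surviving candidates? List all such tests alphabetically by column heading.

Mannitol −: excludes Enterococcus faecium, Enterococcus faecalis — 8 left.
DNase −: excludes Streptococcus pyogenes — 7 left.
Coagulase −: all 7 remaining candidates are consistent.
Bacitracin −: excludes Micrococcus luteus — 6 left.
Beta-hemolysis +: excludes Streptococcus mitis, Staphylococcus epidermidis, Streptococcus bovis, Streptococcus pneumoniae — 2 left.
Two candidates remain: Staphylococcus lugdunensis and Streptococcus agalactiae.
  6.5% NaCl: Staphylococcus lugdunensis +, Streptococcus agalactiae − — discriminates.
  Novobiocin: + vs V — variable for at least one, does not separate.
  Bile esculin: − vs − — same for both, does not separate.
  Optochin: − vs − — same for both, does not separate.
  Catalase: Staphylococcus lugdunensis +, Streptococcus agalactiae − — discriminates.

6.5% NaCl, Catalase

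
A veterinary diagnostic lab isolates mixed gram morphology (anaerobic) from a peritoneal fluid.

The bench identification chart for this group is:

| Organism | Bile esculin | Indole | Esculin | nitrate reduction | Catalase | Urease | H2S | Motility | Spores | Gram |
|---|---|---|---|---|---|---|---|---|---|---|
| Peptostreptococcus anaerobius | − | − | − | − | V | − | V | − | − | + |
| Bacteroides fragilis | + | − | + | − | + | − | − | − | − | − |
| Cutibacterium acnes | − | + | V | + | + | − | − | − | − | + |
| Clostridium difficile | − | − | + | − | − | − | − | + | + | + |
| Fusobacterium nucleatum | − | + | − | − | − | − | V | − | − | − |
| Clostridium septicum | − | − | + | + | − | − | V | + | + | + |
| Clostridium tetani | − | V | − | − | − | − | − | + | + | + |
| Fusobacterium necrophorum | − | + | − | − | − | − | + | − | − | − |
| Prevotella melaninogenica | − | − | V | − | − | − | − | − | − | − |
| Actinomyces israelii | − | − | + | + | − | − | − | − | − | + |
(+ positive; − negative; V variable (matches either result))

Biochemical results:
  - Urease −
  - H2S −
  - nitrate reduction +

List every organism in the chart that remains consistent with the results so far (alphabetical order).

nitrate reduction +: excludes 7 organisms — 3 left.
H2S −: all 3 remaining candidates are consistent.
Urease −: all 3 remaining candidates are consistent.

Actinomyces israelii, Clostridium septicum, Cutibacterium acnes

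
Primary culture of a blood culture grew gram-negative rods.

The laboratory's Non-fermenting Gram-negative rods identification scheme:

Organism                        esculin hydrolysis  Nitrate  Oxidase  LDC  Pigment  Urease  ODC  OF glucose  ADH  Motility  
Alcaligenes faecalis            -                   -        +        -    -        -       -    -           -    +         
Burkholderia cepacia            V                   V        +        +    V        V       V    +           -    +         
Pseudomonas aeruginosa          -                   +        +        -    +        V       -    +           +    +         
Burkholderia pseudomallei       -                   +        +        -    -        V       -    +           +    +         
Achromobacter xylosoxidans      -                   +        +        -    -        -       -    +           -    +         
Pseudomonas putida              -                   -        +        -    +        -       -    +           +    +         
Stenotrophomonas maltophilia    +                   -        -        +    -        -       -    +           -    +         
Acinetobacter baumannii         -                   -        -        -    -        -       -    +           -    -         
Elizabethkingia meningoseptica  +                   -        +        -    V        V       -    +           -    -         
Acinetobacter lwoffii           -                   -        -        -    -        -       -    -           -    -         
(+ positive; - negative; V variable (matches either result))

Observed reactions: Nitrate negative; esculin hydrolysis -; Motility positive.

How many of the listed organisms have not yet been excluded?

esculin hydrolysis -: excludes Stenotrophomonas maltophilia, Elizabethkingia meningoseptica — 8 left.
Nitrate -: excludes Pseudomonas aeruginosa, Burkholderia pseudomallei, Achromobacter xylosoxidans — 5 left.
Motility +: excludes Acinetobacter baumannii, Acinetobacter lwoffii — 3 left.
Still consistent: Alcaligenes faecalis, Burkholderia cepacia, Pseudomonas putida.

3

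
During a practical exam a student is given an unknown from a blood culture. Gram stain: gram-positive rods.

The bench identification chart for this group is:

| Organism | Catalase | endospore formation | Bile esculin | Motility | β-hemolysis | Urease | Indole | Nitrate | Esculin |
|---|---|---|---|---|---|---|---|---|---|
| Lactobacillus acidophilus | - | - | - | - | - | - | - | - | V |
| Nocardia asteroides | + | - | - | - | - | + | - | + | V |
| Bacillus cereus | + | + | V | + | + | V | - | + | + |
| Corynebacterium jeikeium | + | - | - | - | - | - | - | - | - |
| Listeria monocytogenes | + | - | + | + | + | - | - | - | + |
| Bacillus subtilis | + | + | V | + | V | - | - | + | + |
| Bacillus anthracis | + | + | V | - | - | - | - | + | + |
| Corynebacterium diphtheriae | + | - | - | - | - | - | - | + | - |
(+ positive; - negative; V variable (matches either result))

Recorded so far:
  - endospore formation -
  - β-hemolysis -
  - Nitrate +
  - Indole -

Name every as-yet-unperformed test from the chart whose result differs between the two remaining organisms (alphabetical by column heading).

Urease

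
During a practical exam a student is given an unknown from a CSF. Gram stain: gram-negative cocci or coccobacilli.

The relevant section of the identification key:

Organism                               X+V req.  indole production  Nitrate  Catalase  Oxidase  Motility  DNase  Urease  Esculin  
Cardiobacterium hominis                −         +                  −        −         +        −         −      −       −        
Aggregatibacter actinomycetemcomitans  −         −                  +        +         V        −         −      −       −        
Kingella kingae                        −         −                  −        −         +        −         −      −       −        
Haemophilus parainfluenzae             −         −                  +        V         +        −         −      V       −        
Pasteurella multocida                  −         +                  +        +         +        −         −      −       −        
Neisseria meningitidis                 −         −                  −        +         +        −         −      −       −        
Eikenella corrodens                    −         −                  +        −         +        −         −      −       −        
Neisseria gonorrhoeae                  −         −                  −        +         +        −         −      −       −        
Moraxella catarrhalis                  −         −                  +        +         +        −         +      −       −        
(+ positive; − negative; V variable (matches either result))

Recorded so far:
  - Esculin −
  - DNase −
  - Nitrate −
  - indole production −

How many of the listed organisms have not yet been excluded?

3

Esculin −: all 9 remaining candidates are consistent.
DNase −: excludes Moraxella catarrhalis — 8 left.
Nitrate −: excludes Aggregatibacter actinomycetemcomitans, Haemophilus parainfluenzae, Pasteurella multocida, Eikenella corrodens — 4 left.
indole production −: excludes Cardiobacterium hominis — 3 left.
Still consistent: Kingella kingae, Neisseria gonorrhoeae, Neisseria meningitidis.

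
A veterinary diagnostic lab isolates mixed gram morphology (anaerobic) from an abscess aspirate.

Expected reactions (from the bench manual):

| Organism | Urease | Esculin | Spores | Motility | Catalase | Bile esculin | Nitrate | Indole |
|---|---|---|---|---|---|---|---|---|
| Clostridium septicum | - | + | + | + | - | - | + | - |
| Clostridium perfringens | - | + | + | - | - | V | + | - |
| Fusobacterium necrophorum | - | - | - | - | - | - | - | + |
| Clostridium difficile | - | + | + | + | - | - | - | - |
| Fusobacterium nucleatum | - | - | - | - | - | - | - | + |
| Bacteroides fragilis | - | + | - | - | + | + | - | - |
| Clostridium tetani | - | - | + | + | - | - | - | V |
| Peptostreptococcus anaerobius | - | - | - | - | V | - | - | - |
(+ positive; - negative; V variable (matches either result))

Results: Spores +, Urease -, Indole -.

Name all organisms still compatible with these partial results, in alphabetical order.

Clostridium difficile, Clostridium perfringens, Clostridium septicum, Clostridium tetani

Spores +: excludes Fusobacterium necrophorum, Fusobacterium nucleatum, Bacteroides fragilis, Peptostreptococcus anaerobius — 4 left.
Urease -: all 4 remaining candidates are consistent.
Indole -: all 4 remaining candidates are consistent.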